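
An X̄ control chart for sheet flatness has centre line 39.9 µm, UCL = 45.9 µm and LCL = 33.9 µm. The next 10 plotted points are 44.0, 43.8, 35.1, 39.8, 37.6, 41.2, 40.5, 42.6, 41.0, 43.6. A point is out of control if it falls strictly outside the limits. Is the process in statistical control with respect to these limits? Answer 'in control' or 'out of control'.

in control

All 10 points lie within [33.9, 45.9].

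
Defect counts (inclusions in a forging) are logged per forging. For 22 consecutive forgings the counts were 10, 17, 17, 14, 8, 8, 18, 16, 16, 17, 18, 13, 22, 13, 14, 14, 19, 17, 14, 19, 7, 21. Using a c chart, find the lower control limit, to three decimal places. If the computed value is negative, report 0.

3.437

c̄ = (10 + 17 + 17 + 14 + 8 + 8 + 18 + 16 + 16 + 17 + 18 + 13 + 22 + 13 + 14 + 14 + 19 + 17 + 14 + 19 + 7 + 21) / 22 = 332 / 22 = 15.0909
LCL = c̄ − 3√c̄ = 15.0909 − 3 × 3.8847 = 3.4368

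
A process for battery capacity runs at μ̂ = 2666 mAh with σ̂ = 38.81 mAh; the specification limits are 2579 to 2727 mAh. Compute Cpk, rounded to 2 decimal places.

Cpu = (USL − μ̂) / (3σ̂) = (2727 − 2666) / (3 × 38.81) = 0.5239; Cpl = (μ̂ − LSL) / (3σ̂) = (2666 − 2579) / (3 × 38.81) = 0.7472; Cpk = min(Cpu, Cpl) = 0.5239

0.52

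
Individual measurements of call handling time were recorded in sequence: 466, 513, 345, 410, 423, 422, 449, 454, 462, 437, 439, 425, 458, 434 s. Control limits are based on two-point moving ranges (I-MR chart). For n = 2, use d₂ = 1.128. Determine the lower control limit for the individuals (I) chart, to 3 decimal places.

X̄ = (466 + 513 + 345 + 410 + 423 + 422 + 449 + 454 + 462 + 437 + 439 + 425 + 458 + 434) / 14 = 438.3571
Moving ranges: 47, 168, 65, 13, 1, 27, 5, 8, 25, 2, 14, 33, 24; M̄R̄ = 432.0000 / 13 = 33.2308
LCL = X̄ − 3·M̄R̄/d₂ = 438.3571 − 3 × 33.2308 / 1.128 = 349.9774

349.977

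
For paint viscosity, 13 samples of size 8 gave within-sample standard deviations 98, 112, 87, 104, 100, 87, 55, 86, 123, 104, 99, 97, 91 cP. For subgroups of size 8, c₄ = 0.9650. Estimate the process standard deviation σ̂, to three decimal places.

s̄ = (98 + 112 + 87 + 104 + 100 + 87 + 55 + 86 + 123 + 104 + 99 + 97 + 91) / 13 = 95.6154
σ̂ = s̄ / c₄ = 95.6154 / 0.9650 = 99.0833

99.083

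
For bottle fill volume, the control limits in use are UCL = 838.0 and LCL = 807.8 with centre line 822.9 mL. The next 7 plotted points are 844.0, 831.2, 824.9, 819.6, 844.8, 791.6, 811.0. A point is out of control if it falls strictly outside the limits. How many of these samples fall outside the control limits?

Compare each point to [807.8, 838.0]: sample 1 = 844.0 > UCL; sample 5 = 844.8 > UCL; sample 6 = 791.6 < LCL.

3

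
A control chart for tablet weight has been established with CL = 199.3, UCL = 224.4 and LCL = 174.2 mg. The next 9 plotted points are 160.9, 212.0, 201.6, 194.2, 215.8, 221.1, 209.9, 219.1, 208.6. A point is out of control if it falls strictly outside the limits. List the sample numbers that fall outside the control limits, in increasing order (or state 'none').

1

Compare each point to [174.2, 224.4]: sample 1 = 160.9 < LCL.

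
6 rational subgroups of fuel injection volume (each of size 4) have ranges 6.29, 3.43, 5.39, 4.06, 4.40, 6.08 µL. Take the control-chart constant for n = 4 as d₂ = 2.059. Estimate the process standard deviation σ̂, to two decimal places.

R̄ = (6.29 + 3.43 + 5.39 + 4.06 + 4.40 + 6.08) / 6 = 4.9417
σ̂ = R̄ / d₂ = 4.9417 / 2.059 = 2.4000

2.40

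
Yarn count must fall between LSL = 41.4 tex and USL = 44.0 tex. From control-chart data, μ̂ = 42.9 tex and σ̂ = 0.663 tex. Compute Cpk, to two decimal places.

0.55

Cpu = (USL − μ̂) / (3σ̂) = (44.0 − 42.9) / (3 × 0.663) = 0.5530; Cpl = (μ̂ − LSL) / (3σ̂) = (42.9 − 41.4) / (3 × 0.663) = 0.7541; Cpk = min(Cpu, Cpl) = 0.5530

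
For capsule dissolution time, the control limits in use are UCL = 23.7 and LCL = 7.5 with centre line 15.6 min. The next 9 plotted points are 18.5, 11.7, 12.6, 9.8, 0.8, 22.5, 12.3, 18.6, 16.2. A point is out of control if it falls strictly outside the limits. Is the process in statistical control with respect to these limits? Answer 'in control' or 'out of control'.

out of control

Compare each point to [7.5, 23.7]: sample 5 = 0.8 < LCL.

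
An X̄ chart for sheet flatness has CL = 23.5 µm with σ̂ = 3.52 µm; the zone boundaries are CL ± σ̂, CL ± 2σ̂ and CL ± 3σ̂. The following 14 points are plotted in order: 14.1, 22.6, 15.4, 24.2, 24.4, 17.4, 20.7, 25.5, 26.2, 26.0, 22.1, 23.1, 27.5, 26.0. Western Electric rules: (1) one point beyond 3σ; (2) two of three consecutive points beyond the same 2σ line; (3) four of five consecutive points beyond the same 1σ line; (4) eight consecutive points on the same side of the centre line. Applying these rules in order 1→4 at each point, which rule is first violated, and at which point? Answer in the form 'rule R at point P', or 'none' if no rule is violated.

rule 2 at point 3

Zone of each point (C = within 1σ̂, B = 1σ̂–2σ̂, A = 2σ̂–3σ̂, * = beyond 3σ̂; sign = side of CL): 1:-A, 2:-C, 3:-A, 4:+C, 5:+C, 6:-B, 7:-C, 8:+C, 9:+C, 10:+C, 11:-C, 12:-C, 13:+B, 14:+C
Rule 2 (two of three consecutive points beyond the same 2σ limit) is satisfied at point 3.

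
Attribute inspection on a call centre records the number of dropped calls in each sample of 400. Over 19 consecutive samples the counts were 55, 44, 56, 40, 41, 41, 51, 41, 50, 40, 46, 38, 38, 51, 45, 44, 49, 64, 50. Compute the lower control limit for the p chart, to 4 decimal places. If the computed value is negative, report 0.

0.0682

p̄ = Σdᵢ / (k·n) = 884 / (19 × 400) = 0.11632
LCL = p̄ − 3·√(p̄(1−p̄)/n) = 0.11632 − 3 × 0.01603 = 0.06823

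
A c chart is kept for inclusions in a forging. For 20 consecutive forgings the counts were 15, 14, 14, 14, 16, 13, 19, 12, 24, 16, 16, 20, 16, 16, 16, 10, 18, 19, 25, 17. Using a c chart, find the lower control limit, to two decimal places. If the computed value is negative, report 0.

4.31

c̄ = (15 + 14 + 14 + 14 + 16 + 13 + 19 + 12 + 24 + 16 + 16 + 20 + 16 + 16 + 16 + 10 + 18 + 19 + 25 + 17) / 20 = 330 / 20 = 16.5000
LCL = c̄ − 3√c̄ = 16.5000 − 3 × 4.0620 = 4.3139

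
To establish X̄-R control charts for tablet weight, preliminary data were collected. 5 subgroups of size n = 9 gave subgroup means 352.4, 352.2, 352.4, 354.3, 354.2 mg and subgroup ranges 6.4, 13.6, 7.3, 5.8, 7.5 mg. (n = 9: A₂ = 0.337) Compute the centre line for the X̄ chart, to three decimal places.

X̄̄ = (352.4 + 352.2 + 352.4 + 354.3 + 354.2) / 5 = 1765.5000 / 5 = 353.1000
CL = X̄̄ = 353.1000

353.100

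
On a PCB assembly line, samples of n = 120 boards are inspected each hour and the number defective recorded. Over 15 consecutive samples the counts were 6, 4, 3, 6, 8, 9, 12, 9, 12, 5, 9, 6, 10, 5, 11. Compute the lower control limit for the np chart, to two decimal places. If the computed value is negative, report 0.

p̄ = Σdᵢ / (k·n) = 115 / (15 × 120) = 0.06389
LCL = np̄ − 3·√(np̄(1−p̄)) = 7.6667 − 3 × 2.6790 = -0.3702 → 0 (negative, so LCL = 0)

0.00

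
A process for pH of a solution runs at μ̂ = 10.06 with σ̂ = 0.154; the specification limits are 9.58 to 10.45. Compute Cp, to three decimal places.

Cp = (USL − LSL) / (6σ̂) = (10.45 − 9.58) / (6 × 0.154) = 0.8700 / 0.9240 = 0.9416

0.942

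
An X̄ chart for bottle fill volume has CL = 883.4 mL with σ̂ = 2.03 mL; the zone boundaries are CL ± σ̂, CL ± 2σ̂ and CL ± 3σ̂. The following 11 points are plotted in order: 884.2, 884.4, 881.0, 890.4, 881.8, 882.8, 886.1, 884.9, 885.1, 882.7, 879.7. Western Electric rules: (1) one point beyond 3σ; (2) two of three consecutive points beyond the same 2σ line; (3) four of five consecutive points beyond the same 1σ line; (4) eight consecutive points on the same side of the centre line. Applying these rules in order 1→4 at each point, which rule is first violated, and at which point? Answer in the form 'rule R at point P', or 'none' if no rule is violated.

rule 1 at point 4

Zone of each point (C = within 1σ̂, B = 1σ̂–2σ̂, A = 2σ̂–3σ̂, * = beyond 3σ̂; sign = side of CL): 1:+C, 2:+C, 3:-B, 4:+*, 5:-C, 6:-C, 7:+B, 8:+C, 9:+C, 10:-C, 11:-B
Rule 1 (one point beyond the 3σ limits) is satisfied at point 4.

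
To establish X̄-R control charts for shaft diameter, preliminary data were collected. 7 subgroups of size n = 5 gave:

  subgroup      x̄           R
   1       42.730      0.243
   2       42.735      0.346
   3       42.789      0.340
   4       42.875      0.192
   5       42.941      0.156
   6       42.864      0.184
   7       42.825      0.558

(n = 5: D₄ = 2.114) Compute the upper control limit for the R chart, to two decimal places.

R̄ = (0.243 + 0.346 + 0.340 + 0.192 + 0.156 + 0.184 + 0.558) / 7 = 2.0190 / 7 = 0.2884
UCL_R = D₄·R̄ = 2.114 × 0.2884 = 0.6097

0.61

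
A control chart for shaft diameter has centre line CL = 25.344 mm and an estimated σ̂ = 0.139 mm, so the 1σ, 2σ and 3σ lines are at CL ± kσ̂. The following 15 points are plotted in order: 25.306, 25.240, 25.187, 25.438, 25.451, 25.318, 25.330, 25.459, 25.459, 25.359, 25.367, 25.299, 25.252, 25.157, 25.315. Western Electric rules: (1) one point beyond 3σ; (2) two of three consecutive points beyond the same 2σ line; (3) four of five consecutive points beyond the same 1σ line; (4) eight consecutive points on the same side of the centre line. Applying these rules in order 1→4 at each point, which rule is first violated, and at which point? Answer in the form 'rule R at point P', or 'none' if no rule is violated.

none

Zone of each point (C = within 1σ̂, B = 1σ̂–2σ̂, A = 2σ̂–3σ̂, * = beyond 3σ̂; sign = side of CL): 1:-C, 2:-C, 3:-B, 4:+C, 5:+C, 6:-C, 7:-C, 8:+C, 9:+C, 10:+C, 11:+C, 12:-C, 13:-C, 14:-B, 15:-C
No rule fires across all 15 points.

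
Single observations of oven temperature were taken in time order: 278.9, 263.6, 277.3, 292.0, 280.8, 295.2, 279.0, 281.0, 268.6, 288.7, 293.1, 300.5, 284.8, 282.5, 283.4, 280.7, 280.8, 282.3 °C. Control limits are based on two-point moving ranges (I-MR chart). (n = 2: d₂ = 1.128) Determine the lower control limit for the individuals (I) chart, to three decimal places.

258.706

X̄ = (278.9 + 263.6 + 277.3 + 292.0 + 280.8 + 295.2 + 279.0 + 281.0 + 268.6 + 288.7 + 293.1 + 300.5 + 284.8 + 282.5 + 283.4 + 280.7 + 280.8 + 282.3) / 18 = 282.9556
Moving ranges: 15.3, 13.7, 14.7, 11.2, 14.4, 16.2, 2.0, 12.4, 20.1, 4.4, 7.4, 15.7, 2.3, 0.9, 2.7, 0.1, 1.5; M̄R̄ = 155.0000 / 17 = 9.1176
LCL = X̄ − 3·M̄R̄/d₂ = 282.9556 − 3 × 9.1176 / 1.128 = 258.7065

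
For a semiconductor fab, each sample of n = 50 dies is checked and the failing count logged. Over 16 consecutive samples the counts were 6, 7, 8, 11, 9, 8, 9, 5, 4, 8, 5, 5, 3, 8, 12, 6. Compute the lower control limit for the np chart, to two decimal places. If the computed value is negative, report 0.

p̄ = Σdᵢ / (k·n) = 114 / (16 × 50) = 0.14250
LCL = np̄ − 3·√(np̄(1−p̄)) = 7.1250 − 3 × 2.4718 = -0.2903 → 0 (negative, so LCL = 0)

0.00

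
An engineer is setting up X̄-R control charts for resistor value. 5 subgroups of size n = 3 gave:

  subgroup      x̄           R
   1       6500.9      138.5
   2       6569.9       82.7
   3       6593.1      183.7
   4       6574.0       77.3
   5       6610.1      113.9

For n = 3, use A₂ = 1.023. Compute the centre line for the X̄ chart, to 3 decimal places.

6569.600

X̄̄ = (6500.9 + 6569.9 + 6593.1 + 6574.0 + 6610.1) / 5 = 32848.0000 / 5 = 6569.6000
CL = X̄̄ = 6569.6000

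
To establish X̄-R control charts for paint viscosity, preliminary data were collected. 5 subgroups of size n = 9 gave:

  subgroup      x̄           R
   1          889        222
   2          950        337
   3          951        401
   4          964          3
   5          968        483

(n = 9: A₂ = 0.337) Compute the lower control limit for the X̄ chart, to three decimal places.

X̄̄ = (889 + 950 + 951 + 964 + 968) / 5 = 4722.0000 / 5 = 944.4000
R̄ = (222 + 337 + 401 + 3 + 483) / 5 = 1446.0000 / 5 = 289.2000
LCL = X̄̄ − A₂·R̄ = 944.4000 − 0.337 × 289.2000 = 846.9396

846.940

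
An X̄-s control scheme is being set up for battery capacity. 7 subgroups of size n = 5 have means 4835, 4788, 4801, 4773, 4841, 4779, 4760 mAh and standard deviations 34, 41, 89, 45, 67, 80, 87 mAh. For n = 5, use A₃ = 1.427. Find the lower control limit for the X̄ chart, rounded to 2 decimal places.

X̄̄ = (4835 + 4788 + 4801 + 4773 + 4841 + 4779 + 4760) / 7 = 4796.7143
s̄ = (34 + 41 + 89 + 45 + 67 + 80 + 87) / 7 = 63.2857
LCL = X̄̄ − A₃·s̄ = 4796.7143 − 1.427 × 63.2857 = 4706.4056

4706.41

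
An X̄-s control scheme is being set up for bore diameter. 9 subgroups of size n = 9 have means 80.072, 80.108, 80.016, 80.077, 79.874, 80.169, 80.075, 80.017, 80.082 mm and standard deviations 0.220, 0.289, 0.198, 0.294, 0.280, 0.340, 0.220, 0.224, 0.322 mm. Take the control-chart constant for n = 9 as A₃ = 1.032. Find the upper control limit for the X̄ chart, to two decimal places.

X̄̄ = (80.072 + 80.108 + 80.016 + 80.077 + 79.874 + 80.169 + 80.075 + 80.017 + 80.082) / 9 = 80.0544
s̄ = (0.220 + 0.289 + 0.198 + 0.294 + 0.280 + 0.340 + 0.220 + 0.224 + 0.322) / 9 = 0.2652
UCL = X̄̄ + A₃·s̄ = 80.0544 + 1.032 × 0.2652 = 80.3282

80.33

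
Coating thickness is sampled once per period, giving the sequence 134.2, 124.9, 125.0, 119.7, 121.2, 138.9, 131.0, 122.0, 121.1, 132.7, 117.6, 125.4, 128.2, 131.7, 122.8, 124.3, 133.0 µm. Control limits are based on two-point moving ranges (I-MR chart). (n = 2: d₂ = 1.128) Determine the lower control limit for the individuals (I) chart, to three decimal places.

108.138

X̄ = (134.2 + 124.9 + 125.0 + 119.7 + 121.2 + 138.9 + 131.0 + 122.0 + 121.1 + 132.7 + 117.6 + 125.4 + 128.2 + 131.7 + 122.8 + 124.3 + 133.0) / 17 = 126.6882
Moving ranges: 9.3, 0.1, 5.3, 1.5, 17.7, 7.9, 9.0, 0.9, 11.6, 15.1, 7.8, 2.8, 3.5, 8.9, 1.5, 8.7; M̄R̄ = 111.6000 / 16 = 6.9750
LCL = X̄ − 3·M̄R̄/d₂ = 126.6882 − 3 × 6.9750 / 1.128 = 108.1377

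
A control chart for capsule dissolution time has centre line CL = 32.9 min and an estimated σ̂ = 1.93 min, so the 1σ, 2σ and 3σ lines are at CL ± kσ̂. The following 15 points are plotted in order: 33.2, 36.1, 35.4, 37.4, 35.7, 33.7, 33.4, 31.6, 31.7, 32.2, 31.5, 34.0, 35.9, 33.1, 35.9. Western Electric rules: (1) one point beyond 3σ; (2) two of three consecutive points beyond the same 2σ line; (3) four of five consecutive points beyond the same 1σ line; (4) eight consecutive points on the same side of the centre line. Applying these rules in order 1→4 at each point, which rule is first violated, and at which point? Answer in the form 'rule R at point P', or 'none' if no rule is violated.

rule 3 at point 5

Zone of each point (C = within 1σ̂, B = 1σ̂–2σ̂, A = 2σ̂–3σ̂, * = beyond 3σ̂; sign = side of CL): 1:+C, 2:+B, 3:+B, 4:+A, 5:+B, 6:+C, 7:+C, 8:-C, 9:-C, 10:-C, 11:-C, 12:+C, 13:+B, 14:+C, 15:+B
Rule 3 (four of five consecutive points beyond the same 1σ limit) is satisfied at point 5.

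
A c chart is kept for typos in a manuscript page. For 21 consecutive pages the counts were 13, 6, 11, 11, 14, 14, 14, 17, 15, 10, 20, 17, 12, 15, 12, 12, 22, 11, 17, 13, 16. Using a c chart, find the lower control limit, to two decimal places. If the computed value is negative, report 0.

c̄ = (13 + 6 + 11 + 11 + 14 + 14 + 14 + 17 + 15 + 10 + 20 + 17 + 12 + 15 + 12 + 12 + 22 + 11 + 17 + 13 + 16) / 21 = 292 / 21 = 13.9048
LCL = c̄ − 3√c̄ = 13.9048 − 3 × 3.7289 = 2.7180

2.72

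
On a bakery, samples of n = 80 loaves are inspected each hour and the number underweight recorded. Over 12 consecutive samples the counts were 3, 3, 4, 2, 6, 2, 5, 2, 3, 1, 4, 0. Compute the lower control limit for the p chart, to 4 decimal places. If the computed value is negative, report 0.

0.0000

p̄ = Σdᵢ / (k·n) = 35 / (12 × 80) = 0.03646
LCL = p̄ − 3·√(p̄(1−p̄)/n) = 0.03646 − 3 × 0.02096 = -0.02641 → 0 (negative, so LCL = 0)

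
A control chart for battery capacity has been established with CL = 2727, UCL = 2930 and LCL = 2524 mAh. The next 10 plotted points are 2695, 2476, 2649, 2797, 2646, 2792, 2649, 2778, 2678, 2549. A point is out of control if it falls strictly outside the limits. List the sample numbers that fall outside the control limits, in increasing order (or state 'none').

2

Compare each point to [2524, 2930]: sample 2 = 2476 < LCL.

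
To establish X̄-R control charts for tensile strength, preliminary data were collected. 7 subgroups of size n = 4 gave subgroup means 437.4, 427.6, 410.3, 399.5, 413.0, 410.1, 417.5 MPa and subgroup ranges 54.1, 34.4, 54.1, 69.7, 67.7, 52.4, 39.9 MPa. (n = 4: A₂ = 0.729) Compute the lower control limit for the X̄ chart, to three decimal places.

377.713

X̄̄ = (437.4 + 427.6 + 410.3 + 399.5 + 413.0 + 410.1 + 417.5) / 7 = 2915.4000 / 7 = 416.4857
R̄ = (54.1 + 34.4 + 54.1 + 69.7 + 67.7 + 52.4 + 39.9) / 7 = 372.3000 / 7 = 53.1857
LCL = X̄̄ − A₂·R̄ = 416.4857 − 0.729 × 53.1857 = 377.7133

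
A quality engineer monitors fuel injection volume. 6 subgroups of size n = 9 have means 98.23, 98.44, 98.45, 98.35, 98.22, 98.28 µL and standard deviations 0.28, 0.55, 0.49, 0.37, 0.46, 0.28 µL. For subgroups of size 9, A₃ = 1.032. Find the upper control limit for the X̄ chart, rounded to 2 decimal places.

X̄̄ = (98.23 + 98.44 + 98.45 + 98.35 + 98.22 + 98.28) / 6 = 98.3283
s̄ = (0.28 + 0.55 + 0.49 + 0.37 + 0.46 + 0.28) / 6 = 0.4050
UCL = X̄̄ + A₃·s̄ = 98.3283 + 1.032 × 0.4050 = 98.7463

98.75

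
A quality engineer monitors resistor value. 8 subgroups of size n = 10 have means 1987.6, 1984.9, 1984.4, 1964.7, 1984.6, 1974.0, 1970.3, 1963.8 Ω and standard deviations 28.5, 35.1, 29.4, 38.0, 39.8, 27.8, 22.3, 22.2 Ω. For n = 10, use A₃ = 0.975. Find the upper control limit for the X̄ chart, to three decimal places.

X̄̄ = (1987.6 + 1984.9 + 1984.4 + 1964.7 + 1984.6 + 1974.0 + 1970.3 + 1963.8) / 8 = 1976.7875
s̄ = (28.5 + 35.1 + 29.4 + 38.0 + 39.8 + 27.8 + 22.3 + 22.2) / 8 = 30.3875
UCL = X̄̄ + A₃·s̄ = 1976.7875 + 0.975 × 30.3875 = 2006.4153

2006.415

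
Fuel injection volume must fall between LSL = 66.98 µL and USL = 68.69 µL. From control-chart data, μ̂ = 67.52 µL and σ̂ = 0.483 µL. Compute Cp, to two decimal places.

Cp = (USL − LSL) / (6σ̂) = (68.69 − 66.98) / (6 × 0.483) = 1.7100 / 2.8980 = 0.5901

0.59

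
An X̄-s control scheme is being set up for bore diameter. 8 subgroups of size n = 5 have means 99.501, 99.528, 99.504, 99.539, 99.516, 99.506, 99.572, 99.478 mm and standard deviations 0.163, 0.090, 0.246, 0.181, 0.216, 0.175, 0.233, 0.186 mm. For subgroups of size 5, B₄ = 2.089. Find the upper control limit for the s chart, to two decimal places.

0.39

s̄ = (0.163 + 0.090 + 0.246 + 0.181 + 0.216 + 0.175 + 0.233 + 0.186) / 8 = 0.1862
UCL_s = B₄·s̄ = 2.089 × 0.1862 = 0.3891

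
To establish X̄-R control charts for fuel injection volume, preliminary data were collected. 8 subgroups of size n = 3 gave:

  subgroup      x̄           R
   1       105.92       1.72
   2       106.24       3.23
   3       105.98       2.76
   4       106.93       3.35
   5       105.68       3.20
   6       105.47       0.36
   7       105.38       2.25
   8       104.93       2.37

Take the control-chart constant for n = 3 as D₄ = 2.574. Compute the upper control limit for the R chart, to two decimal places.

R̄ = (1.72 + 3.23 + 2.76 + 3.35 + 3.20 + 0.36 + 2.25 + 2.37) / 8 = 19.2400 / 8 = 2.4050
UCL_R = D₄·R̄ = 2.574 × 2.4050 = 6.1905

6.19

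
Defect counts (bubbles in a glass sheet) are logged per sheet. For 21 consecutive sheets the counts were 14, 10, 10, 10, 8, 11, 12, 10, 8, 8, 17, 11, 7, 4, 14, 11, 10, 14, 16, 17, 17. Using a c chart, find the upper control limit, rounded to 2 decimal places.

c̄ = (14 + 10 + 10 + 10 + 8 + 11 + 12 + 10 + 8 + 8 + 17 + 11 + 7 + 4 + 14 + 11 + 10 + 14 + 16 + 17 + 17) / 21 = 239 / 21 = 11.3810
UCL = c̄ + 3√c̄ = 11.3810 + 3 × √11.3810 = 11.3810 + 3 × 3.3736 = 21.5017

21.50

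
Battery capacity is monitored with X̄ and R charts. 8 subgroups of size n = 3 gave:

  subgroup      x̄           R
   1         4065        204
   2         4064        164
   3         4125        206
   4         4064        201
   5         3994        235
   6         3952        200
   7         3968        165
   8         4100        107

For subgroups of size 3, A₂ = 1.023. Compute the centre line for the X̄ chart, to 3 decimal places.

4041.500

X̄̄ = (4065 + 4064 + 4125 + 4064 + 3994 + 3952 + 3968 + 4100) / 8 = 32332.0000 / 8 = 4041.5000
CL = X̄̄ = 4041.5000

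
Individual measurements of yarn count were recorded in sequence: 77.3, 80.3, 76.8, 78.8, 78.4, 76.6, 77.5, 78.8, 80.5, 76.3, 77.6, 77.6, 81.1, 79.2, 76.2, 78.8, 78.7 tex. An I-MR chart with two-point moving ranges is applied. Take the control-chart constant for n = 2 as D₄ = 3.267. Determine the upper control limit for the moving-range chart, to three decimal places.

Moving ranges: 3.0, 3.5, 2.0, 0.4, 1.8, 0.9, 1.3, 1.7, 4.2, 1.3, 0.0, 3.5, 1.9, 3.0, 2.6, 0.1; M̄R̄ = 31.2000 / 16 = 1.9500
UCL_MR = D₄·M̄R̄ = 3.267 × 1.9500 = 6.3706

6.371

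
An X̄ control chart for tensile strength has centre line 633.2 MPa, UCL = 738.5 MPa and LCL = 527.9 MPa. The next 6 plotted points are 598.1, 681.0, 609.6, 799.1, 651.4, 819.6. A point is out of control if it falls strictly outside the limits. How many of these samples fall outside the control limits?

2

Compare each point to [527.9, 738.5]: sample 4 = 799.1 > UCL; sample 6 = 819.6 > UCL.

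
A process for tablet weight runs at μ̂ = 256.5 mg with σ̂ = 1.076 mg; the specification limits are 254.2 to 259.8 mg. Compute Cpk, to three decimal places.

0.713

Cpu = (USL − μ̂) / (3σ̂) = (259.8 − 256.5) / (3 × 1.076) = 1.0223; Cpl = (μ̂ − LSL) / (3σ̂) = (256.5 − 254.2) / (3 × 1.076) = 0.7125; Cpk = min(Cpu, Cpl) = 0.7125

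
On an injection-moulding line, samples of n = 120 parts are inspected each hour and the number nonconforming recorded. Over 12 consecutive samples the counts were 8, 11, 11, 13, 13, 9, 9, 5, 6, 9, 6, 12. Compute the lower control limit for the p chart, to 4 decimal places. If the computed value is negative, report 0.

0.0044

p̄ = Σdᵢ / (k·n) = 112 / (12 × 120) = 0.07778
LCL = p̄ − 3·√(p̄(1−p̄)/n) = 0.07778 − 3 × 0.02445 = 0.00443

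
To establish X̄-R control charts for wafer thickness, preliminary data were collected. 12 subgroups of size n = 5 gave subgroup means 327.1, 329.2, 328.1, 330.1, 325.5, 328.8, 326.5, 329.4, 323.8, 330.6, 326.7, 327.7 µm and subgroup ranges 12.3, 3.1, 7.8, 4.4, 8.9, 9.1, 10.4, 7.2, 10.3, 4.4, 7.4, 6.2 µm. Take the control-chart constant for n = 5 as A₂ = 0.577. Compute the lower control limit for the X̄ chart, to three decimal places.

323.392

X̄̄ = (327.1 + 329.2 + 328.1 + 330.1 + 325.5 + 328.8 + 326.5 + 329.4 + 323.8 + 330.6 + 326.7 + 327.7) / 12 = 3933.5000 / 12 = 327.7917
R̄ = (12.3 + 3.1 + 7.8 + 4.4 + 8.9 + 9.1 + 10.4 + 7.2 + 10.3 + 4.4 + 7.4 + 6.2) / 12 = 91.5000 / 12 = 7.6250
LCL = X̄̄ − A₂·R̄ = 327.7917 − 0.577 × 7.6250 = 323.3920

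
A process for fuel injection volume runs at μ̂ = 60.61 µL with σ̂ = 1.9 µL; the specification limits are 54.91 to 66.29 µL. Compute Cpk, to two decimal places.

Cpu = (USL − μ̂) / (3σ̂) = (66.29 − 60.61) / (3 × 1.9) = 0.9965; Cpl = (μ̂ − LSL) / (3σ̂) = (60.61 − 54.91) / (3 × 1.9) = 1.0000; Cpk = min(Cpu, Cpl) = 0.9965

1.00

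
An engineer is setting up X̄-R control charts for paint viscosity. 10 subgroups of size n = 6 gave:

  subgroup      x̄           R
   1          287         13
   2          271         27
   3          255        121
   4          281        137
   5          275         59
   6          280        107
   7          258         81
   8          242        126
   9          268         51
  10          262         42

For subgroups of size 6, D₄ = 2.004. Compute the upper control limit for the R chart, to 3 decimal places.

153.106

R̄ = (13 + 27 + 121 + 137 + 59 + 107 + 81 + 126 + 51 + 42) / 10 = 764.0000 / 10 = 76.4000
UCL_R = D₄·R̄ = 2.004 × 76.4000 = 153.1056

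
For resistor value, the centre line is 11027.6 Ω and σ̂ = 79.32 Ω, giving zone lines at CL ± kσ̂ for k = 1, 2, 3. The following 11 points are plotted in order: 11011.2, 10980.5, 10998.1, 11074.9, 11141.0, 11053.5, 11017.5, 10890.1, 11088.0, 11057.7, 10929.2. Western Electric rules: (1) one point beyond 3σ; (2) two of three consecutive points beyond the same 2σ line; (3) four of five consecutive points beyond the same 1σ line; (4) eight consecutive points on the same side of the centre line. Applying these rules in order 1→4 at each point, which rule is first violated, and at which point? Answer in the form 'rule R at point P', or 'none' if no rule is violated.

none

Zone of each point (C = within 1σ̂, B = 1σ̂–2σ̂, A = 2σ̂–3σ̂, * = beyond 3σ̂; sign = side of CL): 1:-C, 2:-C, 3:-C, 4:+C, 5:+B, 6:+C, 7:-C, 8:-B, 9:+C, 10:+C, 11:-B
No rule fires across all 11 points.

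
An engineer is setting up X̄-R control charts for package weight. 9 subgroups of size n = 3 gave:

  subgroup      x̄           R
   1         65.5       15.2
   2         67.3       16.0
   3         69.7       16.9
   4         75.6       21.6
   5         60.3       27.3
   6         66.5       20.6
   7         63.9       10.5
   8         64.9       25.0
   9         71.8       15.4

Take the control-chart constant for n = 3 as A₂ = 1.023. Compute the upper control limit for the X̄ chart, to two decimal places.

X̄̄ = (65.5 + 67.3 + 69.7 + 75.6 + 60.3 + 66.5 + 63.9 + 64.9 + 71.8) / 9 = 605.5000 / 9 = 67.2778
R̄ = (15.2 + 16.0 + 16.9 + 21.6 + 27.3 + 20.6 + 10.5 + 25.0 + 15.4) / 9 = 168.5000 / 9 = 18.7222
UCL = X̄̄ + A₂·R̄ = 67.2778 + 1.023 × 18.7222 = 86.4306

86.43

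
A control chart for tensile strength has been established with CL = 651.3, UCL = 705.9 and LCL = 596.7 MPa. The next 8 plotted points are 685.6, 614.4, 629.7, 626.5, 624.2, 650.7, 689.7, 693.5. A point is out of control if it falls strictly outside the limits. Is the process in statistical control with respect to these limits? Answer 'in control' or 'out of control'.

in control

All 8 points lie within [596.7, 705.9].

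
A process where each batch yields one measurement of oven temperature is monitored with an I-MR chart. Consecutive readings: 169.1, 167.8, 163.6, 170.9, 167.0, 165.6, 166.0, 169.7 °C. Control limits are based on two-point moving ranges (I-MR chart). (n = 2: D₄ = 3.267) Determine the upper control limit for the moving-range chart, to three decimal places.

Moving ranges: 1.3, 4.2, 7.3, 3.9, 1.4, 0.4, 3.7; M̄R̄ = 22.2000 / 7 = 3.1714
UCL_MR = D₄·M̄R̄ = 3.267 × 3.1714 = 10.3611

10.361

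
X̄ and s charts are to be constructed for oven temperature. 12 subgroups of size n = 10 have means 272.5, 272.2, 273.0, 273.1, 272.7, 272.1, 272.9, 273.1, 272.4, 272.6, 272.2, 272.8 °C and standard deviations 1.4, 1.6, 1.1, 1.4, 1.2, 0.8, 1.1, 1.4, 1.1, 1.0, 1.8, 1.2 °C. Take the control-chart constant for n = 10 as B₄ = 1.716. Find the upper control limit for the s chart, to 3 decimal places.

2.159

s̄ = (1.4 + 1.6 + 1.1 + 1.4 + 1.2 + 0.8 + 1.1 + 1.4 + 1.1 + 1.0 + 1.8 + 1.2) / 12 = 1.2583
UCL_s = B₄·s̄ = 1.716 × 1.2583 = 2.1593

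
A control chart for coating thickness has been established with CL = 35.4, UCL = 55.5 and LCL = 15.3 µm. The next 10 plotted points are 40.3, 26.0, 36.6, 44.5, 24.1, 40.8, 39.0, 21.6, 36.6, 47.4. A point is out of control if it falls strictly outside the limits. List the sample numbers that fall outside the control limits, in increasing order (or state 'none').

All 10 points lie within [15.3, 55.5].

none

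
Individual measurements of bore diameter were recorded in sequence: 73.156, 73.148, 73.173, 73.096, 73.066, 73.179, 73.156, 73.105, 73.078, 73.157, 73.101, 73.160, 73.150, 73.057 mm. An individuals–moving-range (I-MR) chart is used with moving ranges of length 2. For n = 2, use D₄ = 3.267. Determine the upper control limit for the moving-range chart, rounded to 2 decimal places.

Moving ranges: 0.008, 0.025, 0.077, 0.030, 0.113, 0.023, 0.051, 0.027, 0.079, 0.056, 0.059, 0.010, 0.093; M̄R̄ = 0.6510 / 13 = 0.0501
UCL_MR = D₄·M̄R̄ = 3.267 × 0.0501 = 0.1636

0.16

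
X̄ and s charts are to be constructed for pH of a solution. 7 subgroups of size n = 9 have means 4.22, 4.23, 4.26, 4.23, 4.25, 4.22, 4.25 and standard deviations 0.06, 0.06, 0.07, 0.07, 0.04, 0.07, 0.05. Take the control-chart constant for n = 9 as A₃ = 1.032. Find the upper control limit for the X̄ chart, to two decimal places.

4.30

X̄̄ = (4.22 + 4.23 + 4.26 + 4.23 + 4.25 + 4.22 + 4.25) / 7 = 4.2371
s̄ = (0.06 + 0.06 + 0.07 + 0.07 + 0.04 + 0.07 + 0.05) / 7 = 0.0600
UCL = X̄̄ + A₃·s̄ = 4.2371 + 1.032 × 0.0600 = 4.2991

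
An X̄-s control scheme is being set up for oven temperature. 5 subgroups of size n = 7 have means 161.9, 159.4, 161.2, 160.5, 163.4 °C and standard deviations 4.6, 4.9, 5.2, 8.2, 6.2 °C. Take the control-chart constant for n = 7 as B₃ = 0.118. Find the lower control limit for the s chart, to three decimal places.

s̄ = (4.6 + 4.9 + 5.2 + 8.2 + 6.2) / 5 = 5.8200
LCL_s = B₃·s̄ = 0.118 × 5.8200 = 0.6868

0.687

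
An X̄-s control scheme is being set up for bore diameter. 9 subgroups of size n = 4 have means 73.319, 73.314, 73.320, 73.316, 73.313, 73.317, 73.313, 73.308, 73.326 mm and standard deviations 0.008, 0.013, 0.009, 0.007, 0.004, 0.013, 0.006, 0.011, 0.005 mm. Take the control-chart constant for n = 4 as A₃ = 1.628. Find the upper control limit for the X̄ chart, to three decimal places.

73.330

X̄̄ = (73.319 + 73.314 + 73.320 + 73.316 + 73.313 + 73.317 + 73.313 + 73.308 + 73.326) / 9 = 73.3162
s̄ = (0.008 + 0.013 + 0.009 + 0.007 + 0.004 + 0.013 + 0.006 + 0.011 + 0.005) / 9 = 0.0084
UCL = X̄̄ + A₃·s̄ = 73.3162 + 1.628 × 0.0084 = 73.3300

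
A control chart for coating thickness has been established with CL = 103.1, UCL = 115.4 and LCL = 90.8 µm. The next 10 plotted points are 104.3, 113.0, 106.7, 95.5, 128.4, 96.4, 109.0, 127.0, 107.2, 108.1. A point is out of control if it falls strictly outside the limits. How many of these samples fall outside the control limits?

Compare each point to [90.8, 115.4]: sample 5 = 128.4 > UCL; sample 8 = 127.0 > UCL.

2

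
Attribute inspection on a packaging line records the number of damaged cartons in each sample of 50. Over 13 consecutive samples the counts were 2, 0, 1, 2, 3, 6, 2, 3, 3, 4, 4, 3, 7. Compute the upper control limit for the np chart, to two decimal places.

8.17

p̄ = Σdᵢ / (k·n) = 40 / (13 × 50) = 0.06154
UCL = np̄ + 3·√(np̄(1−p̄)) = 3.0769 + 3 × √(3.0769×0.93846) = 3.0769 + 3 × 1.6993 = 8.1748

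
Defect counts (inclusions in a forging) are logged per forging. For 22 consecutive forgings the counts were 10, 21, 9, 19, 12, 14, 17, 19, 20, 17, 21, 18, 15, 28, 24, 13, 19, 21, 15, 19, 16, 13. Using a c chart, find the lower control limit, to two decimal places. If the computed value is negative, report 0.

4.80

c̄ = (10 + 21 + 9 + 19 + 12 + 14 + 17 + 19 + 20 + 17 + 21 + 18 + 15 + 28 + 24 + 13 + 19 + 21 + 15 + 19 + 16 + 13) / 22 = 380 / 22 = 17.2727
LCL = c̄ − 3√c̄ = 17.2727 − 3 × 4.1560 = 4.8046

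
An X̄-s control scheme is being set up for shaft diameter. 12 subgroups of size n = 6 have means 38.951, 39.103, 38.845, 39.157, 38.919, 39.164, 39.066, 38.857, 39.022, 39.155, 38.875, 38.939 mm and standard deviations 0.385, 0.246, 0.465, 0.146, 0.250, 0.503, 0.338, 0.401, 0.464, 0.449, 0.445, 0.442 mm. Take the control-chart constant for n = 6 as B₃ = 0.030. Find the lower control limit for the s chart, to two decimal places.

s̄ = (0.385 + 0.246 + 0.465 + 0.146 + 0.250 + 0.503 + 0.338 + 0.401 + 0.464 + 0.449 + 0.445 + 0.442) / 12 = 0.3778
LCL_s = B₃·s̄ = 0.030 × 0.3778 = 0.0113

0.01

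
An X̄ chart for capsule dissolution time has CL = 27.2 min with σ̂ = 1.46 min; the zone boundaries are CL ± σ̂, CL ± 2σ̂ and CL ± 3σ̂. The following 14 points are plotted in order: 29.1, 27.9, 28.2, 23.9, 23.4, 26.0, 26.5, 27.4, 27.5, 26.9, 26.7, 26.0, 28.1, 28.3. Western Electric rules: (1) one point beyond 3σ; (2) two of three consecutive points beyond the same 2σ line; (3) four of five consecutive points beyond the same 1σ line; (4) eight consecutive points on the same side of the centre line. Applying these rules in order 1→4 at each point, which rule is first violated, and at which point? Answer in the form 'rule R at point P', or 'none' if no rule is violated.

Zone of each point (C = within 1σ̂, B = 1σ̂–2σ̂, A = 2σ̂–3σ̂, * = beyond 3σ̂; sign = side of CL): 1:+B, 2:+C, 3:+C, 4:-A, 5:-A, 6:-C, 7:-C, 8:+C, 9:+C, 10:-C, 11:-C, 12:-C, 13:+C, 14:+C
Rule 2 (two of three consecutive points beyond the same 2σ limit) is satisfied at point 5.

rule 2 at point 5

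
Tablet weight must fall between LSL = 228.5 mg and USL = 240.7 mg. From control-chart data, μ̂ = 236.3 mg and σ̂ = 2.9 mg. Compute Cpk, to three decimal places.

Cpu = (USL − μ̂) / (3σ̂) = (240.7 − 236.3) / (3 × 2.9) = 0.5057; Cpl = (μ̂ − LSL) / (3σ̂) = (236.3 − 228.5) / (3 × 2.9) = 0.8966; Cpk = min(Cpu, Cpl) = 0.5057

0.506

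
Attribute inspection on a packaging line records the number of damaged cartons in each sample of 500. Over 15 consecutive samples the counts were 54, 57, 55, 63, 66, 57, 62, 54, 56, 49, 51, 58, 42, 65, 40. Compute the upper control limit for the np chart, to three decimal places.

76.300

p̄ = Σdᵢ / (k·n) = 829 / (15 × 500) = 0.11053
UCL = np̄ + 3·√(np̄(1−p̄)) = 55.2667 + 3 × √(55.2667×0.88947) = 55.2667 + 3 × 7.0113 = 76.3005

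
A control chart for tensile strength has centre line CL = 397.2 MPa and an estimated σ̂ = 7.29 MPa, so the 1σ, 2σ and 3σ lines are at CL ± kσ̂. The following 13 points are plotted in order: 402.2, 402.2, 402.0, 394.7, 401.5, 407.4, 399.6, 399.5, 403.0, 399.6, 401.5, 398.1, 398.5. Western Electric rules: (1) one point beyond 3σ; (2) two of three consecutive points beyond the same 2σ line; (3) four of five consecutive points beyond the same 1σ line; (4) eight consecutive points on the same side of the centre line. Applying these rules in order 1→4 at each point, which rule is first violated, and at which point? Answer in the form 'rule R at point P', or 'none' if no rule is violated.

rule 4 at point 12

Zone of each point (C = within 1σ̂, B = 1σ̂–2σ̂, A = 2σ̂–3σ̂, * = beyond 3σ̂; sign = side of CL): 1:+C, 2:+C, 3:+C, 4:-C, 5:+C, 6:+B, 7:+C, 8:+C, 9:+C, 10:+C, 11:+C, 12:+C, 13:+C
Rule 4 (eight consecutive points on the same side of the centre line) is satisfied at point 12.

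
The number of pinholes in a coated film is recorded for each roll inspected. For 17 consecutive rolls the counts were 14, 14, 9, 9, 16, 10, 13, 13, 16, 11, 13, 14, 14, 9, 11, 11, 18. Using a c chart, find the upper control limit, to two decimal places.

c̄ = (14 + 14 + 9 + 9 + 16 + 10 + 13 + 13 + 16 + 11 + 13 + 14 + 14 + 9 + 11 + 11 + 18) / 17 = 215 / 17 = 12.6471
UCL = c̄ + 3√c̄ = 12.6471 + 3 × √12.6471 = 12.6471 + 3 × 3.5563 = 23.3159

23.32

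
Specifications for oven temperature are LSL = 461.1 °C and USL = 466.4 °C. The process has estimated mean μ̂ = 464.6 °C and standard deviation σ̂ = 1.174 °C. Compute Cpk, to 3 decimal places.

Cpu = (USL − μ̂) / (3σ̂) = (466.4 − 464.6) / (3 × 1.174) = 0.5111; Cpl = (μ̂ − LSL) / (3σ̂) = (464.6 − 461.1) / (3 × 1.174) = 0.9938; Cpk = min(Cpu, Cpl) = 0.5111

0.511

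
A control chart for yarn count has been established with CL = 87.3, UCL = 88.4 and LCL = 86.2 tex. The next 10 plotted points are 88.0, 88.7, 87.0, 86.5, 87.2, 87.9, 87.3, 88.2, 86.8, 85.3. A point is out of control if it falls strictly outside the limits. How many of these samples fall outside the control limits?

Compare each point to [86.2, 88.4]: sample 2 = 88.7 > UCL; sample 10 = 85.3 < LCL.

2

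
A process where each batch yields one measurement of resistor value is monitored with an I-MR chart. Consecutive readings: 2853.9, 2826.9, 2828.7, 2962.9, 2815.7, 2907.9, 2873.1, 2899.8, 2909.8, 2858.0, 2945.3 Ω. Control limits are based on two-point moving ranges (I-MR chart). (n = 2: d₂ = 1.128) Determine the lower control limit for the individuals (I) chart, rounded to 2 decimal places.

2717.15

X̄ = (2853.9 + 2826.9 + 2828.7 + 2962.9 + 2815.7 + 2907.9 + 2873.1 + 2899.8 + 2909.8 + 2858.0 + 2945.3) / 11 = 2880.1818
Moving ranges: 27.0, 1.8, 134.2, 147.2, 92.2, 34.8, 26.7, 10.0, 51.8, 87.3; M̄R̄ = 613.0000 / 10 = 61.3000
LCL = X̄ − 3·M̄R̄/d₂ = 2880.1818 − 3 × 61.3000 / 1.128 = 2717.1499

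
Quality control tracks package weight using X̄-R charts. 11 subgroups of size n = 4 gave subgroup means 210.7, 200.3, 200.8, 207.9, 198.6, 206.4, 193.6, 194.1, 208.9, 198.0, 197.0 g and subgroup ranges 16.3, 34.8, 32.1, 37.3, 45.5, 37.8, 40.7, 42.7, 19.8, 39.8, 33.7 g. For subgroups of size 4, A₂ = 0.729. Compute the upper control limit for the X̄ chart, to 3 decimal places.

X̄̄ = (210.7 + 200.3 + 200.8 + 207.9 + 198.6 + 206.4 + 193.6 + 194.1 + 208.9 + 198.0 + 197.0) / 11 = 2216.3000 / 11 = 201.4818
R̄ = (16.3 + 34.8 + 32.1 + 37.3 + 45.5 + 37.8 + 40.7 + 42.7 + 19.8 + 39.8 + 33.7) / 11 = 380.5000 / 11 = 34.5909
UCL = X̄̄ + A₂·R̄ = 201.4818 + 0.729 × 34.5909 = 226.6986

226.699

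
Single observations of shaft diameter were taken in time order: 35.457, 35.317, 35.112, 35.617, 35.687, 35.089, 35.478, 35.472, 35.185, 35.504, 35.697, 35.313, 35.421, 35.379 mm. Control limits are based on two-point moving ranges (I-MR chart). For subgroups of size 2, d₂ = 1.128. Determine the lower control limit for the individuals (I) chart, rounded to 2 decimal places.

X̄ = (35.457 + 35.317 + 35.112 + 35.617 + 35.687 + 35.089 + 35.478 + 35.472 + 35.185 + 35.504 + 35.697 + 35.313 + 35.421 + 35.379) / 14 = 35.4091
Moving ranges: 0.140, 0.205, 0.505, 0.070, 0.598, 0.389, 0.006, 0.287, 0.319, 0.193, 0.384, 0.108, 0.042; M̄R̄ = 3.2460 / 13 = 0.2497
LCL = X̄ − 3·M̄R̄/d₂ = 35.4091 − 3 × 0.2497 / 1.128 = 34.7451

34.75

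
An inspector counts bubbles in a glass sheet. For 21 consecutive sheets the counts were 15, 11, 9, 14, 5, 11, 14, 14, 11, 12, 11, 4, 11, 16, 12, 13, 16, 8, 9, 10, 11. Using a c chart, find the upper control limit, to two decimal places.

c̄ = (15 + 11 + 9 + 14 + 5 + 11 + 14 + 14 + 11 + 12 + 11 + 4 + 11 + 16 + 12 + 13 + 16 + 8 + 9 + 10 + 11) / 21 = 237 / 21 = 11.2857
UCL = c̄ + 3√c̄ = 11.2857 + 3 × √11.2857 = 11.2857 + 3 × 3.3594 = 21.3640

21.36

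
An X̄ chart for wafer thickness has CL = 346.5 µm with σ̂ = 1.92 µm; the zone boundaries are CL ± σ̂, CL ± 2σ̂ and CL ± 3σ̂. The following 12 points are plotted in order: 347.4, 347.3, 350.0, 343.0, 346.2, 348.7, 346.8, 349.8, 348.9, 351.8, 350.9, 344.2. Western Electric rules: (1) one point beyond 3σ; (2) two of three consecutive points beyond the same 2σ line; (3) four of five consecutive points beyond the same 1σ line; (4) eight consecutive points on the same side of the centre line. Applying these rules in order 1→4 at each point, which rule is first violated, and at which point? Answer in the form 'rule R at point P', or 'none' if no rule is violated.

rule 3 at point 10

Zone of each point (C = within 1σ̂, B = 1σ̂–2σ̂, A = 2σ̂–3σ̂, * = beyond 3σ̂; sign = side of CL): 1:+C, 2:+C, 3:+B, 4:-B, 5:-C, 6:+B, 7:+C, 8:+B, 9:+B, 10:+A, 11:+A, 12:-B
Rule 3 (four of five consecutive points beyond the same 1σ limit) is satisfied at point 10.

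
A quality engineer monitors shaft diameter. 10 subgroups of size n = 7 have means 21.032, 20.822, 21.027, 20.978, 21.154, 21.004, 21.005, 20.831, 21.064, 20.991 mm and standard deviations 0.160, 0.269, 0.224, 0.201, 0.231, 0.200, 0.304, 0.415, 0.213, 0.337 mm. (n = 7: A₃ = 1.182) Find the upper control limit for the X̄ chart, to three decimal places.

21.293

X̄̄ = (21.032 + 20.822 + 21.027 + 20.978 + 21.154 + 21.004 + 21.005 + 20.831 + 21.064 + 20.991) / 10 = 20.9908
s̄ = (0.160 + 0.269 + 0.224 + 0.201 + 0.231 + 0.200 + 0.304 + 0.415 + 0.213 + 0.337) / 10 = 0.2554
UCL = X̄̄ + A₃·s̄ = 20.9908 + 1.182 × 0.2554 = 21.2927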